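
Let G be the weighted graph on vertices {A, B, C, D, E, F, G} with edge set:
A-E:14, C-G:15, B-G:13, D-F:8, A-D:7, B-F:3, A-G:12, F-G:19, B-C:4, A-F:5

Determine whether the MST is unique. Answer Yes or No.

Kruskal's algorithm — process edges by increasing weight (ties by edge label):
B-F (3): add — endpoints in different components.
B-C (4): add — endpoints in different components.
A-F (5): add — endpoints in different components.
A-D (7): add — endpoints in different components.
D-F (8): skip — D and F already connected.
A-G (12): add — endpoints in different components.
B-G (13): skip — B and G already connected.
A-E (14): add — endpoints in different components.
Every non-tree edge has weight strictly greater than the heaviest edge on the tree path between its endpoints, so the MST is unique.

Yes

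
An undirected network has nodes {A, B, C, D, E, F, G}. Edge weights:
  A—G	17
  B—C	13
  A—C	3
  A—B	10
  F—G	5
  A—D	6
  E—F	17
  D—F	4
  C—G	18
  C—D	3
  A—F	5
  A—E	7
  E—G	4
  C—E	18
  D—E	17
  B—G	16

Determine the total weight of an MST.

29

Kruskal: consider edges lightest-first.
A—C (3): add. Components now {A,C} {B} {D} {E} {F} {G}
C—D (3): add. Components now {A,C,D} {B} {E} {F} {G}
D—F (4): add. Components now {A,C,D,F} {B} {E} {G}
E—G (4): add. Components now {A,C,D,F} {B} {E,G}
A—F (5): skip — A and F already connected.
F—G (5): add. Components now {A,C,D,E,F,G} {B}
A—D (6): skip — A and D already connected.
A—E (7): skip — A and E already connected.
A—B (10): add. Components now {A,B,C,D,E,F,G}
MST edges: A—C, C—D, D—F, E—G, F—G, A—B; total weight 3+3+4+4+5+10 = 29.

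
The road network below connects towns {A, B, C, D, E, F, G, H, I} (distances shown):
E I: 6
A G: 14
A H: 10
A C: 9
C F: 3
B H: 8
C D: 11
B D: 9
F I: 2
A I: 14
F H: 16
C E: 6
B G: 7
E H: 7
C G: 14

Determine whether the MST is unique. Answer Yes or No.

Kruskal: consider edges lightest-first.
F I (2): add — endpoints in different components.
C F (3): add — endpoints in different components.
C E (6): add — endpoints in different components.
E I (6): skip — E and I already connected.
B G (7): add — endpoints in different components.
E H (7): add — endpoints in different components.
B H (8): add — endpoints in different components.
A C (9): add — endpoints in different components.
B D (9): add — endpoints in different components.
Non-tree edge E I has weight 6, equal to the heaviest edge on its tree cycle — swapping gives another MST of the same weight. Not unique.

No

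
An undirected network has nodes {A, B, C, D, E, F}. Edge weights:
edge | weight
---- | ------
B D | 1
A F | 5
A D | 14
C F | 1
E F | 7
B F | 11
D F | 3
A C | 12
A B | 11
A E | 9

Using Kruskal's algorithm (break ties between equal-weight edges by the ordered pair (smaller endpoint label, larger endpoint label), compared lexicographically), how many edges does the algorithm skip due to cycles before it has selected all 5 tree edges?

0

Kruskal: consider edges lightest-first.
B D (1): add. Components now {A} {B,D} {C} {E} {F}
C F (1): add. Components now {A} {B,D} {C,F} {E}
D F (3): add. Components now {A} {B,C,D,F} {E}
A F (5): add. Components now {A,B,C,D,F} {E}
E F (7): add. Components now {A,B,C,D,E,F}
Edges rejected before the tree was complete: 0.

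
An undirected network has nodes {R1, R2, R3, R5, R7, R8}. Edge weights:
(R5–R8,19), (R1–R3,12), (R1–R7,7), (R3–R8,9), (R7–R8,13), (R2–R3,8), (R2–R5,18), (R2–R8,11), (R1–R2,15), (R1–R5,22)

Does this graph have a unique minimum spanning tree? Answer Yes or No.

Yes

Sort edges by weight, then run Kruskal:
R1–R7 (7): add — endpoints in different components.
R2–R3 (8): add — endpoints in different components.
R3–R8 (9): add — endpoints in different components.
R2–R8 (11): skip — R2 and R8 already connected.
R1–R3 (12): add — endpoints in different components.
R7–R8 (13): skip — R7 and R8 already connected.
R1–R2 (15): skip — R2 and R1 already connected.
R2–R5 (18): add — endpoints in different components.
Every non-tree edge has weight strictly greater than the heaviest edge on the tree path between its endpoints, so the MST is unique.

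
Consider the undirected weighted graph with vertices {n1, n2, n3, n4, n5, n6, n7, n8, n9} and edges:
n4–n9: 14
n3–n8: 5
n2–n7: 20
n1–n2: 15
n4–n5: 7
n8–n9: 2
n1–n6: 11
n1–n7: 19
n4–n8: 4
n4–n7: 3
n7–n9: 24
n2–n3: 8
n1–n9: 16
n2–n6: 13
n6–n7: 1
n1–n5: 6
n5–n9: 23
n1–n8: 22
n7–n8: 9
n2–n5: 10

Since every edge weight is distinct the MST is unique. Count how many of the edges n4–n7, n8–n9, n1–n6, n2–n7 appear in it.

Kruskal's algorithm — process edges by increasing weight (ties by edge label):
n6–n7 (1): add — endpoints in different components.
n8–n9 (2): add — endpoints in different components.
n4–n7 (3): add — endpoints in different components.
n4–n8 (4): add — endpoints in different components.
n3–n8 (5): add — endpoints in different components.
n1–n5 (6): add — endpoints in different components.
n4–n5 (7): add — endpoints in different components.
n2–n3 (8): add — endpoints in different components.
MST edge set: {n6–n7, n8–n9, n4–n7, n4–n8, n3–n8, n1–n5, n4–n5, n2–n3}.
Of the listed edges, {n4–n7, n8–n9} are in the MST → 2.

2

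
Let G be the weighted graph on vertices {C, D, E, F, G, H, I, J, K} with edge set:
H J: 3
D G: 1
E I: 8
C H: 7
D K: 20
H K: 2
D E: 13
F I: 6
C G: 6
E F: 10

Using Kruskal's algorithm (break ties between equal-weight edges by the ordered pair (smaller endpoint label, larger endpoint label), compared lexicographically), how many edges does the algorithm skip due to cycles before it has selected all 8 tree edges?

1

Kruskal: consider edges lightest-first.
D G (1): add — endpoints in different components.
H K (2): add — endpoints in different components.
H J (3): add — endpoints in different components.
C G (6): add — endpoints in different components.
F I (6): add — endpoints in different components.
C H (7): add — endpoints in different components.
E I (8): add — endpoints in different components.
E F (10): skip — E and F already connected.
D E (13): add — endpoints in different components.
Edges rejected before the tree was complete: 1.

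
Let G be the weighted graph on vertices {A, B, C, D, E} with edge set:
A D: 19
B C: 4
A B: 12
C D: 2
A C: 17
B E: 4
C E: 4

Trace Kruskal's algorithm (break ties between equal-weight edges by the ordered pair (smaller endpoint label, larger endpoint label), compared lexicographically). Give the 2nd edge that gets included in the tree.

Kruskal: consider edges lightest-first.
C D (2): add — endpoints in different components.
B C (4): add — endpoints in different components.
B E (4): add — endpoints in different components.
C E (4): skip — C and E already connected.
A B (12): add — endpoints in different components.
The 2nd edge added is B C.

B-C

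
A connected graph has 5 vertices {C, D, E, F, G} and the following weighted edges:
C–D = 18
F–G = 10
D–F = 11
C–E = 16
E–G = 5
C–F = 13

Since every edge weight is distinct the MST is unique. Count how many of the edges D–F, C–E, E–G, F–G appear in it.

Kruskal: consider edges lightest-first.
E–G (5): add — endpoints in different components.
F–G (10): add — endpoints in different components.
D–F (11): add — endpoints in different components.
C–F (13): add — endpoints in different components.
MST edge set: {E–G, F–G, D–F, C–F}.
Of the listed edges, {D–F, E–G, F–G} are in the MST → 3.

3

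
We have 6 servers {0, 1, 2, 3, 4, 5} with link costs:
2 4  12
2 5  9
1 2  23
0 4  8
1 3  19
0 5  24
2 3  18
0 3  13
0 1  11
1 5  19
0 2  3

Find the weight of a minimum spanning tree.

Sort edges by weight, then run Kruskal:
0 2 (3): add — endpoints in different components.
0 4 (8): add — endpoints in different components.
2 5 (9): add — endpoints in different components.
0 1 (11): add — endpoints in different components.
2 4 (12): skip — 2 and 4 already connected.
0 3 (13): add — endpoints in different components.
MST edges: 0 2, 0 4, 2 5, 0 1, 0 3; total weight 3+8+9+11+13 = 44.

44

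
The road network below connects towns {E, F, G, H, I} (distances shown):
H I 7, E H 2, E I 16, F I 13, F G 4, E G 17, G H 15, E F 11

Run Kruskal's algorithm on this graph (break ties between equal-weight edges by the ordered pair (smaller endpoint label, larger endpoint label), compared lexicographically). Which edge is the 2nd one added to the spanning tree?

F-G

Kruskal's algorithm — process edges by increasing weight (ties by edge label):
E H (2): add — endpoints in different components.
F G (4): add — endpoints in different components.
H I (7): add — endpoints in different components.
E F (11): add — endpoints in different components.
The 2nd edge added is F G.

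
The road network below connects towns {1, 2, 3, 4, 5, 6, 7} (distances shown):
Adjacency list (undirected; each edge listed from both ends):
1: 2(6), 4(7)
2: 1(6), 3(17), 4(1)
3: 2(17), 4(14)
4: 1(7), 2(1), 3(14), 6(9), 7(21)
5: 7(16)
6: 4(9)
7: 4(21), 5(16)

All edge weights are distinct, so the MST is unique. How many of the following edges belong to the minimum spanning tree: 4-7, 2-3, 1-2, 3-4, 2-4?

4

Kruskal's algorithm — process edges by increasing weight (ties by edge label):
2-4 (1): add — endpoints in different components.
1-2 (6): add — endpoints in different components.
1-4 (7): skip — 1 and 4 already connected.
4-6 (9): add — endpoints in different components.
3-4 (14): add — endpoints in different components.
5-7 (16): add — endpoints in different components.
2-3 (17): skip — 2 and 3 already connected.
4-7 (21): add — endpoints in different components.
MST edge set: {2-4, 1-2, 4-6, 3-4, 5-7, 4-7}.
Of the listed edges, {4-7, 1-2, 3-4, 2-4} are in the MST → 4.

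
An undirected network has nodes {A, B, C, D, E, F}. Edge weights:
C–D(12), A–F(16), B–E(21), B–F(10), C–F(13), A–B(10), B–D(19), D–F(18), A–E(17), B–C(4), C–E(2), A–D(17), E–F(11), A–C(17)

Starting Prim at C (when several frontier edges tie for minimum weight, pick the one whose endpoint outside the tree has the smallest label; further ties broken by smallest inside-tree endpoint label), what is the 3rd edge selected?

Grow the tree from C using Prim:
Step 1: frontier [C–E 2, B–C 4, C–D 12, C–F 13, A–C 17] → take C–E (2); add E.
Step 2: frontier [B–C 4, C–D 12, C–F 13, A–C 17, E–F 11, A–E 17, B–E 21] → take B–C (4); add B.
Step 3: frontier [A–B 10, B–F 10, B–D 19, C–D 12, C–F 13, A–C 17, E–F 11, A–E 17] → take A–B (10); add A.
Step 4: frontier [A–F 16, A–D 17, B–F 10, B–D 19, C–D 12, C–F 13, E–F 11] → take B–F (10); add F.
Step 5: frontier [A–D 17, B–D 19, C–D 12, D–F 18] → take C–D (12); add D.
The 3rd edge added is A–B.

A-B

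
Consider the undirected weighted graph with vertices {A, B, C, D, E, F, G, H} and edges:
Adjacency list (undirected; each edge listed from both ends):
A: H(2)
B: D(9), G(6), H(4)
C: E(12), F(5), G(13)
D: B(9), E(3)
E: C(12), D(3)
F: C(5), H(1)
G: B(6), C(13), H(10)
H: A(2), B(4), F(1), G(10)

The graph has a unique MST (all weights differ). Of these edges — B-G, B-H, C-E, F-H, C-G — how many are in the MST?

3

Kruskal: consider edges lightest-first.
F-H (1): add — endpoints in different components.
A-H (2): add — endpoints in different components.
D-E (3): add — endpoints in different components.
B-H (4): add — endpoints in different components.
C-F (5): add — endpoints in different components.
B-G (6): add — endpoints in different components.
B-D (9): add — endpoints in different components.
MST edge set: {F-H, A-H, D-E, B-H, C-F, B-G, B-D}.
Of the listed edges, {B-G, B-H, F-H} are in the MST → 3.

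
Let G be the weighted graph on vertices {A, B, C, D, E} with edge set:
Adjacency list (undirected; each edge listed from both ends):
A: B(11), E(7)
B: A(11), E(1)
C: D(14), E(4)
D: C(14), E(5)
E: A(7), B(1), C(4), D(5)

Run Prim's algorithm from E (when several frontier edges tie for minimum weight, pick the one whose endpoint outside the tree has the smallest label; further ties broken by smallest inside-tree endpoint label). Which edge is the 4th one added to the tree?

A-E

Prim's algorithm from E:
Step 1: frontier [B—E 1, C—E 4, D—E 5, A—E 7] → take B—E (1); add B.
Step 2: frontier [A—B 11, C—E 4, D—E 5, A—E 7] → take C—E (4); add C.
Step 3: frontier [A—B 11, C—D 14, D—E 5, A—E 7] → take D—E (5); add D.
Step 4: frontier [A—B 11, A—E 7] → take A—E (7); add A.
The 4th edge added is A—E.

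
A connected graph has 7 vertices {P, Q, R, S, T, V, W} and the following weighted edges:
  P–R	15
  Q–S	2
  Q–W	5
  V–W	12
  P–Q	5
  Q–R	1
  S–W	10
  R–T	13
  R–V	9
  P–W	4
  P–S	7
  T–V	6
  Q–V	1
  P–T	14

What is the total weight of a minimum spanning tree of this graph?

Prim, starting at T.
Step 1: cheapest edge leaving the tree is T–V (6); add V.
Step 2: cheapest edge leaving the tree is Q–V (1); add Q.
Step 3: cheapest edge leaving the tree is Q–R (1); add R.
Step 4: cheapest edge leaving the tree is Q–S (2); add S.
Step 5: cheapest edge leaving the tree is P–Q (5); add P.
Step 6: cheapest edge leaving the tree is P–W (4); add W.
MST edges: T–V, Q–V, Q–R, Q–S, P–Q, P–W; total weight 6+1+1+2+5+4 = 19.

19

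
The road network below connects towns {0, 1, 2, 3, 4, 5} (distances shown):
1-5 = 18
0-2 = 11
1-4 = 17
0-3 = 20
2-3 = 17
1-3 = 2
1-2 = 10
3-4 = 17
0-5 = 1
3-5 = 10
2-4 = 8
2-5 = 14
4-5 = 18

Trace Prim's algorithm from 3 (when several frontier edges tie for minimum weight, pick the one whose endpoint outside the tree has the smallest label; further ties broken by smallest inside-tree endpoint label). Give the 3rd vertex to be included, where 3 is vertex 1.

Prim's algorithm from 3:
Step 1: frontier [1-3 2, 3-5 10, 2-3 17, 3-4 17, 0-3 20] → take 1-3 (2); add 1.
Step 2: frontier [1-2 10, 1-4 17, 1-5 18, 3-5 10, 2-3 17, 3-4 17, 0-3 20] → take 1-2 (10); add 2.
Step 3: frontier [1-4 17, 1-5 18, 2-4 8, 0-2 11, 2-5 14, 3-5 10, 3-4 17, 0-3 20] → take 2-4 (8); add 4.
Step 4: frontier [1-5 18, 0-2 11, 2-5 14, 3-5 10, 0-3 20, 4-5 18] → take 3-5 (10); add 5.
Step 5: frontier [0-2 11, 0-3 20, 0-5 1] → take 0-5 (1); add 0.
Vertex order: 3, 1, 2, 4, 5, 0. The 3rd vertex is 2.

2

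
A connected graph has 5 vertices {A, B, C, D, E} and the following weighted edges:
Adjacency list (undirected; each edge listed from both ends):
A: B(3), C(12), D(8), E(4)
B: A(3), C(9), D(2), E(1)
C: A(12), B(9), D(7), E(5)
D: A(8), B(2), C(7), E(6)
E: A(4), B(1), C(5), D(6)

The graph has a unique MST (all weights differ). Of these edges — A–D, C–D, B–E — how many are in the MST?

1

Sort edges by weight, then run Kruskal:
B–E (1): add. Components now {A} {B,E} {C} {D}
B–D (2): add. Components now {A} {B,D,E} {C}
A–B (3): add. Components now {A,B,D,E} {C}
A–E (4): skip — A and E already connected.
C–E (5): add. Components now {A,B,C,D,E}
MST edge set: {B–E, B–D, A–B, C–E}.
Of the listed edges, {B–E} are in the MST → 1.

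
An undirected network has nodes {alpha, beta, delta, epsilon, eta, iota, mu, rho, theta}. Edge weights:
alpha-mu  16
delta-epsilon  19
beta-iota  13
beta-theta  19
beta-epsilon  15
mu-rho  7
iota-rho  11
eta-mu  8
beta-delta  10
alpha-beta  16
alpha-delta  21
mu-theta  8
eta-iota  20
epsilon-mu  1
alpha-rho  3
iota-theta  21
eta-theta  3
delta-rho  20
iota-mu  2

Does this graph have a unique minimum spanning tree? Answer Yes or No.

No

Kruskal: consider edges lightest-first.
epsilon-mu (1): add — endpoints in different components.
iota-mu (2): add — endpoints in different components.
alpha-rho (3): add — endpoints in different components.
eta-theta (3): add — endpoints in different components.
mu-rho (7): add — endpoints in different components.
eta-mu (8): add — endpoints in different components.
mu-theta (8): skip — mu and theta already connected.
beta-delta (10): add — endpoints in different components.
iota-rho (11): skip — iota and rho already connected.
beta-iota (13): add — endpoints in different components.
Non-tree edge mu-theta has weight 8, equal to the heaviest edge on its tree cycle — swapping gives another MST of the same weight. Not unique.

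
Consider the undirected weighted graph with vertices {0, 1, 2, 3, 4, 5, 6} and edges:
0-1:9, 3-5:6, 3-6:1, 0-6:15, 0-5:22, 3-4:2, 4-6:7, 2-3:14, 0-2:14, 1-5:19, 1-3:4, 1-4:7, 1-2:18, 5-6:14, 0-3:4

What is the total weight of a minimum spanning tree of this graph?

Kruskal's algorithm — process edges by increasing weight (ties by edge label):
3-6 (1): add — endpoints in different components.
3-4 (2): add — endpoints in different components.
0-3 (4): add — endpoints in different components.
1-3 (4): add — endpoints in different components.
3-5 (6): add — endpoints in different components.
1-4 (7): skip — 1 and 4 already connected.
4-6 (7): skip — 4 and 6 already connected.
0-1 (9): skip — 0 and 1 already connected.
0-2 (14): add — endpoints in different components.
MST edges: 3-6, 3-4, 0-3, 1-3, 3-5, 0-2; total weight 1+2+4+4+6+14 = 31.

31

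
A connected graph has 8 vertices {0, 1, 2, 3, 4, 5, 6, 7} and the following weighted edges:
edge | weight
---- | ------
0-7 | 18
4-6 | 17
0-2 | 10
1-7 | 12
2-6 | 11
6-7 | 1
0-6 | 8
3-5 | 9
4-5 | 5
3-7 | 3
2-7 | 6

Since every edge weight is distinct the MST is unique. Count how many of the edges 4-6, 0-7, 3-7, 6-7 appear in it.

2

Sort edges by weight, then run Kruskal:
6-7 (1): add — endpoints in different components.
3-7 (3): add — endpoints in different components.
4-5 (5): add — endpoints in different components.
2-7 (6): add — endpoints in different components.
0-6 (8): add — endpoints in different components.
3-5 (9): add — endpoints in different components.
0-2 (10): skip — 0 and 2 already connected.
2-6 (11): skip — 2 and 6 already connected.
1-7 (12): add — endpoints in different components.
MST edge set: {6-7, 3-7, 4-5, 2-7, 0-6, 3-5, 1-7}.
Of the listed edges, {3-7, 6-7} are in the MST → 2.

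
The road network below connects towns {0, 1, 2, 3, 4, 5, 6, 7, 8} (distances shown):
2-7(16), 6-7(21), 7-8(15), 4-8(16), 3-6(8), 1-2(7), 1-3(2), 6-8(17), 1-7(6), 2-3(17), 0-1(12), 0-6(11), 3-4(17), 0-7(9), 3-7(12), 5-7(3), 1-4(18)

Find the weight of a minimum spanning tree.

Sort edges by weight, then run Kruskal:
1-3 (2): add — endpoints in different components.
5-7 (3): add — endpoints in different components.
1-7 (6): add — endpoints in different components.
1-2 (7): add — endpoints in different components.
3-6 (8): add — endpoints in different components.
0-7 (9): add — endpoints in different components.
0-6 (11): skip — 0 and 6 already connected.
0-1 (12): skip — 0 and 1 already connected.
3-7 (12): skip — 3 and 7 already connected.
7-8 (15): add — endpoints in different components.
2-7 (16): skip — 2 and 7 already connected.
4-8 (16): add — endpoints in different components.
MST edges: 1-3, 5-7, 1-7, 1-2, 3-6, 0-7, 7-8, 4-8; total weight 2+3+6+7+8+9+15+16 = 66.

66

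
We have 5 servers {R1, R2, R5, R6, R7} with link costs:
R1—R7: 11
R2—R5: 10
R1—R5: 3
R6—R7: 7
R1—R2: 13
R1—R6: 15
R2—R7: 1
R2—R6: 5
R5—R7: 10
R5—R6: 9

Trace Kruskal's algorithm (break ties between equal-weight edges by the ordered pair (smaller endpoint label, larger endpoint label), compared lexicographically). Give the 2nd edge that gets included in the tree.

Kruskal's algorithm — process edges by increasing weight (ties by edge label):
R2—R7 (1): add. Components now {R2,R7} {R5} {R6} {R1}
R1—R5 (3): add. Components now {R2,R7} {R1,R5} {R6}
R2—R6 (5): add. Components now {R2,R6,R7} {R1,R5}
R6—R7 (7): skip — R7 and R6 already connected.
R5—R6 (9): add. Components now {R1,R2,R5,R6,R7}
The 2nd edge added is R1—R5.

R1-R5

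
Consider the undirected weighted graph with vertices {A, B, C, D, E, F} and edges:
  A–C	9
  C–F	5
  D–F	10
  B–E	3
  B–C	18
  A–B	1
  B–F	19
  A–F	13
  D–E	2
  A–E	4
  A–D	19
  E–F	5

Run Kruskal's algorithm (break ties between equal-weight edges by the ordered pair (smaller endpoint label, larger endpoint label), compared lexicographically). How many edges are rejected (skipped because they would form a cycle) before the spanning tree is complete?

1

Kruskal's algorithm — process edges by increasing weight (ties by edge label):
A–B (1): add. Components now {A,B} {C} {D} {E} {F}
D–E (2): add. Components now {A,B} {C} {D,E} {F}
B–E (3): add. Components now {A,B,D,E} {C} {F}
A–E (4): skip — A and E already connected.
C–F (5): add. Components now {A,B,D,E} {C,F}
E–F (5): add. Components now {A,B,C,D,E,F}
Edges rejected before the tree was complete: 1.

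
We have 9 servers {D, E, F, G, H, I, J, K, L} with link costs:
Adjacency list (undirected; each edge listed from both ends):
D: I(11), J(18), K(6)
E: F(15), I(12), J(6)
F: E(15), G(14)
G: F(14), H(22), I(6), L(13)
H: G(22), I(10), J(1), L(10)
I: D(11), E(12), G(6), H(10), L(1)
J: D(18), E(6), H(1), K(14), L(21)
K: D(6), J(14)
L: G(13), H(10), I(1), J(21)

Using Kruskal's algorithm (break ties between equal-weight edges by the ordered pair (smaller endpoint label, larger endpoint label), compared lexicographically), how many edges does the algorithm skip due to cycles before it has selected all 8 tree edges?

3

Sort edges by weight, then run Kruskal:
H—J (1): add — endpoints in different components.
I—L (1): add — endpoints in different components.
D—K (6): add — endpoints in different components.
E—J (6): add — endpoints in different components.
G—I (6): add — endpoints in different components.
H—I (10): add — endpoints in different components.
H—L (10): skip — H and L already connected.
D—I (11): add — endpoints in different components.
E—I (12): skip — E and I already connected.
G—L (13): skip — G and L already connected.
F—G (14): add — endpoints in different components.
Edges rejected before the tree was complete: 3.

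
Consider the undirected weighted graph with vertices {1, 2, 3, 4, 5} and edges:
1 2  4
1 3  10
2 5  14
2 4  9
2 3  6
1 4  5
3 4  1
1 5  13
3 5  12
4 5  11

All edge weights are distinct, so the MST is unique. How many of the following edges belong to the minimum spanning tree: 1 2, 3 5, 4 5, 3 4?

3

Kruskal's algorithm — process edges by increasing weight (ties by edge label):
3 4 (1): add. Components now {1} {2} {3,4} {5}
1 2 (4): add. Components now {1,2} {3,4} {5}
1 4 (5): add. Components now {1,2,3,4} {5}
2 3 (6): skip — 2 and 3 already connected.
2 4 (9): skip — 2 and 4 already connected.
1 3 (10): skip — 1 and 3 already connected.
4 5 (11): add. Components now {1,2,3,4,5}
MST edge set: {3 4, 1 2, 1 4, 4 5}.
Of the listed edges, {1 2, 4 5, 3 4} are in the MST → 3.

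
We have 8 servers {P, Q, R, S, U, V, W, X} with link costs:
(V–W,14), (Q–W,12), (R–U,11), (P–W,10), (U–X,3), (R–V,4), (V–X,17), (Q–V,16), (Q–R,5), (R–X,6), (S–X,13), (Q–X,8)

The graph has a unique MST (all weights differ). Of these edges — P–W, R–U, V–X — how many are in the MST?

1

Sort edges by weight, then run Kruskal:
U–X (3): add — endpoints in different components.
R–V (4): add — endpoints in different components.
Q–R (5): add — endpoints in different components.
R–X (6): add — endpoints in different components.
Q–X (8): skip — Q and X already connected.
P–W (10): add — endpoints in different components.
R–U (11): skip — U and R already connected.
Q–W (12): add — endpoints in different components.
S–X (13): add — endpoints in different components.
MST edge set: {U–X, R–V, Q–R, R–X, P–W, Q–W, S–X}.
Of the listed edges, {P–W} are in the MST → 1.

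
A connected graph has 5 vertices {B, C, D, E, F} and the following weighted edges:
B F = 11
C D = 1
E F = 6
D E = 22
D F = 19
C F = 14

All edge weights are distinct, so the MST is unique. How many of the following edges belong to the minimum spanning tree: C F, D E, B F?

2

Sort edges by weight, then run Kruskal:
C D (1): add. Components now {B} {C,D} {E} {F}
E F (6): add. Components now {B} {C,D} {E,F}
B F (11): add. Components now {B,E,F} {C,D}
C F (14): add. Components now {B,C,D,E,F}
MST edge set: {C D, E F, B F, C F}.
Of the listed edges, {C F, B F} are in the MST → 2.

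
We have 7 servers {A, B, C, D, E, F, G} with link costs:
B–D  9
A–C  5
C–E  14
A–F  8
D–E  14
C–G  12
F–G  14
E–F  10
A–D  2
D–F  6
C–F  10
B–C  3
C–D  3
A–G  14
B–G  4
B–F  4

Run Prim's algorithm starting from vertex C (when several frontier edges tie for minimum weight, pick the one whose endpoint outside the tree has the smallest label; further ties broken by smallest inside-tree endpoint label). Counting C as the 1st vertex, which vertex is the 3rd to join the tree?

Prim, starting at C.
Step 1: cheapest edge leaving the tree is B–C (3); add B.
Step 2: cheapest edge leaving the tree is C–D (3); add D.
Step 3: cheapest edge leaving the tree is A–D (2); add A.
Step 4: cheapest edge leaving the tree is B–F (4); add F.
Step 5: cheapest edge leaving the tree is B–G (4); add G.
Step 6: cheapest edge leaving the tree is E–F (10); add E.
Vertex order: C, B, D, A, F, G, E. The 3rd vertex is D.

D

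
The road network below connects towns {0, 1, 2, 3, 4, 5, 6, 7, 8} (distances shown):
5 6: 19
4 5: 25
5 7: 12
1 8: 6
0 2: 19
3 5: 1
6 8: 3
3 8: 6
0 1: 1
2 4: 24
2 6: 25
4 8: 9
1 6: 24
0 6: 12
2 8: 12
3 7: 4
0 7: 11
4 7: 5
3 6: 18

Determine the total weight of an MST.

Grow the tree from 3 using Prim:
Step 1: cheapest edge leaving the tree is 3 5 (1); add 5.
Step 2: cheapest edge leaving the tree is 3 7 (4); add 7.
Step 3: cheapest edge leaving the tree is 4 7 (5); add 4.
Step 4: cheapest edge leaving the tree is 3 8 (6); add 8.
Step 5: cheapest edge leaving the tree is 6 8 (3); add 6.
Step 6: cheapest edge leaving the tree is 1 8 (6); add 1.
Step 7: cheapest edge leaving the tree is 0 1 (1); add 0.
Step 8: cheapest edge leaving the tree is 2 8 (12); add 2.
MST edges: 3 5, 3 7, 4 7, 3 8, 6 8, 1 8, 0 1, 2 8; total weight 1+4+5+6+3+6+1+12 = 38.

38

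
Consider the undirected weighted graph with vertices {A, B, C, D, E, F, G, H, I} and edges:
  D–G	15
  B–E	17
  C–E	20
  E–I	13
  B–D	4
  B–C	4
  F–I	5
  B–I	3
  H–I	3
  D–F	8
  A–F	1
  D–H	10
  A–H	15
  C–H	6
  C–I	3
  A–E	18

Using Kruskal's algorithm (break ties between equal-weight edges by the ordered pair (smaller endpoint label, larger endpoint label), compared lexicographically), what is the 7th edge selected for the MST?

E-I

Kruskal: consider edges lightest-first.
A–F (1): add — endpoints in different components.
B–I (3): add — endpoints in different components.
C–I (3): add — endpoints in different components.
H–I (3): add — endpoints in different components.
B–C (4): skip — B and C already connected.
B–D (4): add — endpoints in different components.
F–I (5): add — endpoints in different components.
C–H (6): skip — C and H already connected.
D–F (8): skip — D and F already connected.
D–H (10): skip — D and H already connected.
E–I (13): add — endpoints in different components.
A–H (15): skip — A and H already connected.
D–G (15): add — endpoints in different components.
The 7th edge added is E–I.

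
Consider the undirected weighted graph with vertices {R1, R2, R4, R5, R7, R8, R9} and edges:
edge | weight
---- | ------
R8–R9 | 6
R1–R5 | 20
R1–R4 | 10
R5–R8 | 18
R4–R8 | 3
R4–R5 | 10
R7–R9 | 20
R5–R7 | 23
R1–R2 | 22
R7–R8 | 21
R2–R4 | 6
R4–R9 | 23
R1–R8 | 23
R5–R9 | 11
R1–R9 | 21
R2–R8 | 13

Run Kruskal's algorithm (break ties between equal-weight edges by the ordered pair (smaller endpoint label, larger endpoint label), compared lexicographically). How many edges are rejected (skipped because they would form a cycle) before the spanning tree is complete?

Kruskal: consider edges lightest-first.
R4–R8 (3): add. Components now {R4,R8} {R9} {R2} {R1} {R5} {R7}
R2–R4 (6): add. Components now {R2,R4,R8} {R9} {R1} {R5} {R7}
R8–R9 (6): add. Components now {R2,R4,R8,R9} {R1} {R5} {R7}
R1–R4 (10): add. Components now {R1,R2,R4,R8,R9} {R5} {R7}
R4–R5 (10): add. Components now {R1,R2,R4,R5,R8,R9} {R7}
R5–R9 (11): skip — R9 and R5 already connected.
R2–R8 (13): skip — R8 and R2 already connected.
R5–R8 (18): skip — R8 and R5 already connected.
R1–R5 (20): skip — R1 and R5 already connected.
R7–R9 (20): add. Components now {R1,R2,R4,R5,R7,R8,R9}
Edges rejected before the tree was complete: 4.

4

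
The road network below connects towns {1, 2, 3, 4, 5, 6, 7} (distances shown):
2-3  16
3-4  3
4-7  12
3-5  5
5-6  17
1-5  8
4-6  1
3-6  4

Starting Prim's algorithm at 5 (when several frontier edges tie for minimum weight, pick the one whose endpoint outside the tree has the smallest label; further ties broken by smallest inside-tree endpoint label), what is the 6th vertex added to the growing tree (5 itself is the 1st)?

7

Prim, starting at 5.
Step 1: frontier [3-5 5, 1-5 8, 5-6 17] → take 3-5 (5); add 3.
Step 2: frontier [3-4 3, 3-6 4, 2-3 16, 1-5 8, 5-6 17] → take 3-4 (3); add 4.
Step 3: frontier [3-6 4, 2-3 16, 4-6 1, 4-7 12, 1-5 8, 5-6 17] → take 4-6 (1); add 6.
Step 4: frontier [2-3 16, 4-7 12, 1-5 8] → take 1-5 (8); add 1.
Step 5: frontier [2-3 16, 4-7 12] → take 4-7 (12); add 7.
Step 6: frontier [2-3 16] → take 2-3 (16); add 2.
Vertex order: 5, 3, 4, 6, 1, 7, 2. The 6th vertex is 7.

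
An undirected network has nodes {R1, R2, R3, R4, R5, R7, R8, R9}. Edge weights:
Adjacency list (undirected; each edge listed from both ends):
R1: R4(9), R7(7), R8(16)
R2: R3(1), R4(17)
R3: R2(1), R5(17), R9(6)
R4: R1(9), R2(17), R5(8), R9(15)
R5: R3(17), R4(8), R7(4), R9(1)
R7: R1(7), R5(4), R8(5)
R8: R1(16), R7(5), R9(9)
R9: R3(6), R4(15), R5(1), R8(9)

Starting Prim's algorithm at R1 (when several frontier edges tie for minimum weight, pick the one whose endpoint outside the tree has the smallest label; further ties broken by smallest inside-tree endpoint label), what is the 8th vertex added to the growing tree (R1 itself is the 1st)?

Grow the tree from R1 using Prim:
Step 1: frontier [R1—R7 7, R1—R4 9, R1—R8 16] → take R1—R7 (7); add R7.
Step 2: frontier [R1—R4 9, R1—R8 16, R5—R7 4, R7—R8 5] → take R5—R7 (4); add R5.
Step 3: frontier [R1—R4 9, R1—R8 16, R5—R9 1, R4—R5 8, R3—R5 17, R7—R8 5] → take R5—R9 (1); add R9.
Step 4: frontier [R1—R4 9, R1—R8 16, R4—R5 8, R3—R5 17, R7—R8 5, R3—R9 6, R8—R9 9, R4—R9 15] → take R7—R8 (5); add R8.
Step 5: frontier [R1—R4 9, R4—R5 8, R3—R5 17, R3—R9 6, R4—R9 15] → take R3—R9 (6); add R3.
Step 6: frontier [R1—R4 9, R2—R3 1, R4—R5 8, R4—R9 15] → take R2—R3 (1); add R2.
Step 7: frontier [R1—R4 9, R2—R4 17, R4—R5 8, R4—R9 15] → take R4—R5 (8); add R4.
Vertex order: R1, R7, R5, R9, R8, R3, R2, R4. The 8th vertex is R4.

R4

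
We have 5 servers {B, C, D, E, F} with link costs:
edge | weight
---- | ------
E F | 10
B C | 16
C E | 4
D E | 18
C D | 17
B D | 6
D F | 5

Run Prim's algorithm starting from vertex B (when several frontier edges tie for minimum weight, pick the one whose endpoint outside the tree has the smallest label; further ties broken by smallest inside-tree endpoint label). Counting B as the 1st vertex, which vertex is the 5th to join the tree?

C

Prim, starting at B.
Step 1: cheapest edge leaving the tree is B D (6); add D.
Step 2: cheapest edge leaving the tree is D F (5); add F.
Step 3: cheapest edge leaving the tree is E F (10); add E.
Step 4: cheapest edge leaving the tree is C E (4); add C.
Vertex order: B, D, F, E, C. The 5th vertex is C.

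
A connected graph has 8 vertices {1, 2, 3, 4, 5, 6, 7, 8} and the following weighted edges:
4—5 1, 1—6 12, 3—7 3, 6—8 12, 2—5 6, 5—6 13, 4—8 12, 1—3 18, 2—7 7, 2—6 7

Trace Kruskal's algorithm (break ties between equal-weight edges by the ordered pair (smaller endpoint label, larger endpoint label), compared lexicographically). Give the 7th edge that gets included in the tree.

4-8

Kruskal: consider edges lightest-first.
4—5 (1): add — endpoints in different components.
3—7 (3): add — endpoints in different components.
2—5 (6): add — endpoints in different components.
2—6 (7): add — endpoints in different components.
2—7 (7): add — endpoints in different components.
1—6 (12): add — endpoints in different components.
4—8 (12): add — endpoints in different components.
The 7th edge added is 4—8.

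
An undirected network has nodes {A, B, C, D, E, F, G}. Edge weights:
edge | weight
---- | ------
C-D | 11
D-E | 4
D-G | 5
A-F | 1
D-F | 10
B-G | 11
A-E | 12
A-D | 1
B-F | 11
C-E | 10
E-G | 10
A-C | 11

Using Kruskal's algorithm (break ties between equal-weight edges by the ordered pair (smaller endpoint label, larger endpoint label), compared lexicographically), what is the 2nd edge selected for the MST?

Kruskal's algorithm — process edges by increasing weight (ties by edge label):
A-D (1): add — endpoints in different components.
A-F (1): add — endpoints in different components.
D-E (4): add — endpoints in different components.
D-G (5): add — endpoints in different components.
C-E (10): add — endpoints in different components.
D-F (10): skip — D and F already connected.
E-G (10): skip — E and G already connected.
A-C (11): skip — A and C already connected.
B-F (11): add — endpoints in different components.
The 2nd edge added is A-F.

A-F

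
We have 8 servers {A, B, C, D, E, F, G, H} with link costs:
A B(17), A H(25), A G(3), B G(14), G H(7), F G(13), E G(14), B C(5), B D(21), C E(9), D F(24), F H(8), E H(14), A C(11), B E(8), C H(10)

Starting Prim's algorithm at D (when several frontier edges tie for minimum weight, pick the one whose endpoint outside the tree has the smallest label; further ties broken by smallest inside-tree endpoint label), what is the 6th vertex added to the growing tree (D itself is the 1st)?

Prim's algorithm from D:
Step 1: cheapest edge leaving the tree is B D (21); add B.
Step 2: cheapest edge leaving the tree is B C (5); add C.
Step 3: cheapest edge leaving the tree is B E (8); add E.
Step 4: cheapest edge leaving the tree is C H (10); add H.
Step 5: cheapest edge leaving the tree is G H (7); add G.
Step 6: cheapest edge leaving the tree is A G (3); add A.
Step 7: cheapest edge leaving the tree is F H (8); add F.
Vertex order: D, B, C, E, H, G, A, F. The 6th vertex is G.

G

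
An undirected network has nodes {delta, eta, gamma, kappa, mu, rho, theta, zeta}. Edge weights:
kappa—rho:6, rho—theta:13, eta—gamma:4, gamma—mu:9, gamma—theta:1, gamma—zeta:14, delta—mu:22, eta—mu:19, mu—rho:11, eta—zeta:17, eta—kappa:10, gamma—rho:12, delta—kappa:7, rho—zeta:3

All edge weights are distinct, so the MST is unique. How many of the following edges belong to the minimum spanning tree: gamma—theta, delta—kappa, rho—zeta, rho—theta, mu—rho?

3

Kruskal: consider edges lightest-first.
gamma—theta (1): add — endpoints in different components.
rho—zeta (3): add — endpoints in different components.
eta—gamma (4): add — endpoints in different components.
kappa—rho (6): add — endpoints in different components.
delta—kappa (7): add — endpoints in different components.
gamma—mu (9): add — endpoints in different components.
eta—kappa (10): add — endpoints in different components.
MST edge set: {gamma—theta, rho—zeta, eta—gamma, kappa—rho, delta—kappa, gamma—mu, eta—kappa}.
Of the listed edges, {gamma—theta, delta—kappa, rho—zeta} are in the MST → 3.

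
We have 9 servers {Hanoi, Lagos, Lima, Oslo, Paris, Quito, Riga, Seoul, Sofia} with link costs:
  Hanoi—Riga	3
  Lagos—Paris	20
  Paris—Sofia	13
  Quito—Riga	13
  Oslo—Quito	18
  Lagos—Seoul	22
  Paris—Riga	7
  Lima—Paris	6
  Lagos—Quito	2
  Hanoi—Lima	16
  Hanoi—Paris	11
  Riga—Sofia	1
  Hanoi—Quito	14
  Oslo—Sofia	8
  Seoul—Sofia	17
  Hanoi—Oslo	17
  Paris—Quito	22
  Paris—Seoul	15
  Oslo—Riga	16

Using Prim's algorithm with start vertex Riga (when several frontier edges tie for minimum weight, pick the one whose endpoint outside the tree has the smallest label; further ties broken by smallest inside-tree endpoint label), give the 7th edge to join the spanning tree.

Grow the tree from Riga using Prim:
Step 1: cheapest edge leaving the tree is Riga—Sofia (1); add Sofia.
Step 2: cheapest edge leaving the tree is Hanoi—Riga (3); add Hanoi.
Step 3: cheapest edge leaving the tree is Paris—Riga (7); add Paris.
Step 4: cheapest edge leaving the tree is Lima—Paris (6); add Lima.
Step 5: cheapest edge leaving the tree is Oslo—Sofia (8); add Oslo.
Step 6: cheapest edge leaving the tree is Quito—Riga (13); add Quito.
Step 7: cheapest edge leaving the tree is Lagos—Quito (2); add Lagos.
Step 8: cheapest edge leaving the tree is Paris—Seoul (15); add Seoul.
The 7th edge added is Lagos—Quito.

Lagos-Quito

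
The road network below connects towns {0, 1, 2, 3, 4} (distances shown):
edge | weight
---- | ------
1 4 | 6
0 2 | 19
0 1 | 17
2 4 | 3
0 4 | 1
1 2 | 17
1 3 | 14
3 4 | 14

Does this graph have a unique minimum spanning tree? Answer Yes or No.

No

Kruskal's algorithm — process edges by increasing weight (ties by edge label):
0 4 (1): add. Components now {0,4} {1} {2} {3}
2 4 (3): add. Components now {0,2,4} {1} {3}
1 4 (6): add. Components now {0,1,2,4} {3}
1 3 (14): add. Components now {0,1,2,3,4}
Non-tree edge 3 4 has weight 14, equal to the heaviest edge on its tree cycle — swapping gives another MST of the same weight. Not unique.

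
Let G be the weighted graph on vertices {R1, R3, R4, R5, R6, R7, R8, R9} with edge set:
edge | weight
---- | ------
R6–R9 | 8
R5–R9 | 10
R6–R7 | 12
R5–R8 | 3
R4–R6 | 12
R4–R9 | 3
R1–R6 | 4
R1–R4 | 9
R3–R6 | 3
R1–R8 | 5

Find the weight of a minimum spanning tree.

Sort edges by weight, then run Kruskal:
R3–R6 (3): add — endpoints in different components.
R4–R9 (3): add — endpoints in different components.
R5–R8 (3): add — endpoints in different components.
R1–R6 (4): add — endpoints in different components.
R1–R8 (5): add — endpoints in different components.
R6–R9 (8): add — endpoints in different components.
R1–R4 (9): skip — R4 and R1 already connected.
R5–R9 (10): skip — R9 and R5 already connected.
R4–R6 (12): skip — R4 and R6 already connected.
R6–R7 (12): add — endpoints in different components.
MST edges: R3–R6, R4–R9, R5–R8, R1–R6, R1–R8, R6–R9, R6–R7; total weight 3+3+3+4+5+8+12 = 38.

38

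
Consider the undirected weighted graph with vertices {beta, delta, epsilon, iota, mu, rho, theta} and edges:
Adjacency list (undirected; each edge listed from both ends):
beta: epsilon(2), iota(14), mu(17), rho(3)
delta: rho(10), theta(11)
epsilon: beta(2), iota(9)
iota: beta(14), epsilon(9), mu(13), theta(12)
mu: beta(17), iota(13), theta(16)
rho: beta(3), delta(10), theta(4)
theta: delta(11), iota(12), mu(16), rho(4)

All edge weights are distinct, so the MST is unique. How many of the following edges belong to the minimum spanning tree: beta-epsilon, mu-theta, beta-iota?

Kruskal: consider edges lightest-first.
beta-epsilon (2): add. Components now {beta,epsilon} {rho} {theta} {delta} {iota} {mu}
beta-rho (3): add. Components now {beta,epsilon,rho} {theta} {delta} {iota} {mu}
rho-theta (4): add. Components now {beta,epsilon,rho,theta} {delta} {iota} {mu}
epsilon-iota (9): add. Components now {beta,epsilon,iota,rho,theta} {delta} {mu}
delta-rho (10): add. Components now {beta,delta,epsilon,iota,rho,theta} {mu}
delta-theta (11): skip — theta and delta already connected.
iota-theta (12): skip — theta and iota already connected.
iota-mu (13): add. Components now {beta,delta,epsilon,iota,mu,rho,theta}
MST edge set: {beta-epsilon, beta-rho, rho-theta, epsilon-iota, delta-rho, iota-mu}.
Of the listed edges, {beta-epsilon} are in the MST → 1.

1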